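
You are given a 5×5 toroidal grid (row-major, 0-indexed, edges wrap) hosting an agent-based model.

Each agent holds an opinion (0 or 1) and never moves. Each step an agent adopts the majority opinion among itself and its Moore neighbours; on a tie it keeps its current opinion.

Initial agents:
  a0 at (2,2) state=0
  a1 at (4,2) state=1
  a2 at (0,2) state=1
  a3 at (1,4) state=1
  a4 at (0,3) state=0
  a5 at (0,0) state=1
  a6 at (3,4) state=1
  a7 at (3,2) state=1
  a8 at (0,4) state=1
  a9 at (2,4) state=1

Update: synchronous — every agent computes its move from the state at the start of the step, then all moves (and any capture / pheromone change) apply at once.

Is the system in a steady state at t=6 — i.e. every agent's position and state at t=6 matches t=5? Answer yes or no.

t=1: a0@(2,2):0 a1@(4,2):1 a2@(0,2):1 a3@(1,4):1 a4@(0,3):1 a5@(0,0):1 a6@(3,4):1 a7@(3,2):1 a8@(0,4):1 a9@(2,4):1
t=2: (unchanged — steady state)

yes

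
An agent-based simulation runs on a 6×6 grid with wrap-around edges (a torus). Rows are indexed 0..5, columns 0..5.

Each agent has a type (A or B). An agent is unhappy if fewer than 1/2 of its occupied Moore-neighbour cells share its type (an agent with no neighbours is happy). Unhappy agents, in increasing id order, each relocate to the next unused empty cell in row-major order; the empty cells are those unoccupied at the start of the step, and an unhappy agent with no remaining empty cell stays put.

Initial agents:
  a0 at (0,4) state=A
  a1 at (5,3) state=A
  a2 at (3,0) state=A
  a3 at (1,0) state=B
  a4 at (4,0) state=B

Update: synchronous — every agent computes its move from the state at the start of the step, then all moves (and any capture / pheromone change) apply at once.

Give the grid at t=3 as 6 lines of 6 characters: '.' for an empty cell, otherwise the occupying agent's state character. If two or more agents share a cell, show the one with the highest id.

t=1: a0@(0,4):A a1@(5,3):A a2@(0,0):A a3@(1,0):B a4@(0,1):B
t=2: a0@(0,4):A a1@(5,3):A a2@(0,2):A a3@(1,0):B a4@(0,1):B
t=3: (unchanged — steady state)

.BA.A.
B.....
......
......
......
...A..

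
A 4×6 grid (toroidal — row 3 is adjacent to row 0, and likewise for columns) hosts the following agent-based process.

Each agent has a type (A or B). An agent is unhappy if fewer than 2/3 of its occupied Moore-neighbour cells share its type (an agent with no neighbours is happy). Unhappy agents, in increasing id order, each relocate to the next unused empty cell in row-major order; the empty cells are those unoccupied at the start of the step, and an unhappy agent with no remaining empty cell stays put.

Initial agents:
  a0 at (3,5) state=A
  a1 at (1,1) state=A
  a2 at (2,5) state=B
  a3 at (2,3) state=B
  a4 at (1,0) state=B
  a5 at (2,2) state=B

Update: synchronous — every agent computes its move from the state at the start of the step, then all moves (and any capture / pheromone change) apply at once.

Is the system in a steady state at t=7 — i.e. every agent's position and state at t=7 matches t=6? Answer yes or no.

no

t=1: a0@(0,0):A a1@(0,1):A a2@(0,2):B a3@(2,3):B a4@(0,3):B a5@(0,4):B
t=2: a0@(0,0):A a1@(0,5):A a2@(1,0):B a3@(2,3):B a4@(0,3):B a5@(0,4):B
t=3: a0@(0,1):A a1@(0,2):A a2@(1,1):B a3@(2,3):B a4@(0,3):B a5@(1,2):B
t=4: a0@(0,0):A a1@(0,4):A a2@(0,5):B a3@(2,3):B a4@(1,0):B a5@(1,3):B
t=5: a0@(0,1):A a1@(0,2):A a2@(0,3):B a3@(2,3):B a4@(1,1):B a5@(1,2):B
t=6: a0@(0,0):A a1@(0,4):A a2@(0,5):B a3@(2,3):B a4@(1,0):B a5@(1,3):B
t=7: a0@(0,1):A a1@(0,2):A a2@(0,3):B a3@(2,3):B a4@(1,1):B a5@(1,2):B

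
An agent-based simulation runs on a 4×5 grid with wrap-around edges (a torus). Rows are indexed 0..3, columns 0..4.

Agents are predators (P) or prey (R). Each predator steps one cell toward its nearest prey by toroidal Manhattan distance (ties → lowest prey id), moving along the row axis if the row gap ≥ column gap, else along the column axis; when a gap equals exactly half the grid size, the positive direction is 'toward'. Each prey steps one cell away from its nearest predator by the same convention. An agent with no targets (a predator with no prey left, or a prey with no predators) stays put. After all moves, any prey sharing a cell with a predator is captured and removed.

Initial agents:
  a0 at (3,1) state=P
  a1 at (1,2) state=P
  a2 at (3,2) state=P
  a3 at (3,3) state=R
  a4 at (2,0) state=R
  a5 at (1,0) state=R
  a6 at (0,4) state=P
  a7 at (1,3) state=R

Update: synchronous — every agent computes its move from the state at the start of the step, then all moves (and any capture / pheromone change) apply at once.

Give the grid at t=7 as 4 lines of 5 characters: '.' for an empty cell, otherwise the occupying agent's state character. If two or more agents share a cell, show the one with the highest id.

t=1: a0@(3,2):P a1@(1,3):P a2@(3,3):P a4@(1,0):R a5@(1,4):R a6@(3,4):P a7@(1,4):R
t=2: a0@(0,2):P a1@(1,4):P a2@(0,3):P a4@(1,1):R a5@(1,0):R a6@(0,4):P a7@(1,0):R
t=3: a0@(1,2):P a1@(1,0):P a2@(0,2):P a4@(2,1):R a5@(1,1):R a6@(1,4):P a7@(1,1):R
t=4: a0@(1,1):P a1@(1,1):P a2@(1,2):P a4@(3,1):R a6@(1,0):P
t=5: a0@(2,1):P a1@(2,1):P a2@(2,2):P a6@(2,0):P
t=6: (unchanged — steady state)

.....
.....
PPP..
.....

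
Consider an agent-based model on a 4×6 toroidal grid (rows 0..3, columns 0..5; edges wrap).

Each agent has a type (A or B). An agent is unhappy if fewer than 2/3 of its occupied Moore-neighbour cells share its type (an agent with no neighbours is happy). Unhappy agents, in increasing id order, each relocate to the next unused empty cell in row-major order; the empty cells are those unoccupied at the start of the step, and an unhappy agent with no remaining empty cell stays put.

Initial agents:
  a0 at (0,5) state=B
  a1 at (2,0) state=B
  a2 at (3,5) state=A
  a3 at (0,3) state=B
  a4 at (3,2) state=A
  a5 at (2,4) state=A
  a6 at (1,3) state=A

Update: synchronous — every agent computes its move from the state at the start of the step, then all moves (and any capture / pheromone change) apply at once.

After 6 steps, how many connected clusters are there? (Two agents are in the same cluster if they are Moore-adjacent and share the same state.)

t=1: a0@(0,0):B a1@(0,1):B a2@(0,2):A a3@(0,4):B a4@(1,0):A a5@(2,4):A a6@(1,1):A
t=2: a0@(0,3):B a1@(0,5):B a2@(1,2):A a3@(0,4):B a4@(1,3):A a5@(2,4):A a6@(1,4):A
t=3: a0@(0,0):B a1@(0,1):B a2@(0,2):A a3@(1,0):B a4@(1,1):A a5@(2,4):A a6@(1,5):A
t=4: a0@(0,3):B a1@(0,4):B a2@(0,5):A a3@(1,2):B a4@(1,3):A a5@(2,4):A a6@(1,4):A
t=5: a0@(0,0):B a1@(0,1):B a2@(0,2):A a3@(1,0):B a4@(1,1):A a5@(2,4):A a6@(1,5):A
t=6: a0@(0,3):B a1@(0,4):B a2@(0,5):A a3@(1,2):B a4@(1,3):A a5@(2,4):A a6@(1,4):A

2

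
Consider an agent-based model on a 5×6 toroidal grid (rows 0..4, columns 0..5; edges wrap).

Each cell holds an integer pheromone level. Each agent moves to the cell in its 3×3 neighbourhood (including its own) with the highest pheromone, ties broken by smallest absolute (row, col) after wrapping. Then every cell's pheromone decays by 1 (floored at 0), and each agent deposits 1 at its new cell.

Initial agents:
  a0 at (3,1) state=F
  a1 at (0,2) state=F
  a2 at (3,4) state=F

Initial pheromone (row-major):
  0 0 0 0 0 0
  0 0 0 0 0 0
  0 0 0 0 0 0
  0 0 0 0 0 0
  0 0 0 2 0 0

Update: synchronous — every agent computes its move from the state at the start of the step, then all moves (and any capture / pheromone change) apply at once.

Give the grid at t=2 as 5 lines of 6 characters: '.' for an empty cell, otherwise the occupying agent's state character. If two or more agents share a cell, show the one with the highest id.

t=1: a0@(2,0) a1@(4,3) a2@(4,3) | pheromone: 0 0 0 0 0 0 / 0 0 0 0 0 0 / 1 0 0 0 0 0 / 0 0 0 0 0 0 / 0 0 0 3 0 0
t=2: a0@(2,0) a1@(4,3) a2@(4,3) | pheromone: 0 0 0 0 0 0 / 0 0 0 0 0 0 / 1 0 0 0 0 0 / 0 0 0 0 0 0 / 0 0 0 4 0 0

......
......
F.....
......
...F..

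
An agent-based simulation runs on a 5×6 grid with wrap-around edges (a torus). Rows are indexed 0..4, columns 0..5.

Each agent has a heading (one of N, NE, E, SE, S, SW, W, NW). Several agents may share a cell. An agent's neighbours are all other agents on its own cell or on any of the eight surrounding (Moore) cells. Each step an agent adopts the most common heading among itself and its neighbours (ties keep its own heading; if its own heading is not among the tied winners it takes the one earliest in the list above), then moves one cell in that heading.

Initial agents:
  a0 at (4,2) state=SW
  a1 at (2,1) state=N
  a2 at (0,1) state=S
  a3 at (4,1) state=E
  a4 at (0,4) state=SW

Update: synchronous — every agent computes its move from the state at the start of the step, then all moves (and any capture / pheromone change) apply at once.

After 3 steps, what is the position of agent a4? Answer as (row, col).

t=1: a0@(0,1):SW a1@(1,1):N a2@(1,1):S a3@(4,2):E a4@(1,3):SW
t=2: a0@(1,0):SW a1@(0,1):N a2@(2,1):S a3@(4,3):E a4@(2,2):SW
t=3: a0@(2,5):SW a1@(4,1):N a2@(3,0):SW a3@(4,4):E a4@(3,1):SW

(3, 1)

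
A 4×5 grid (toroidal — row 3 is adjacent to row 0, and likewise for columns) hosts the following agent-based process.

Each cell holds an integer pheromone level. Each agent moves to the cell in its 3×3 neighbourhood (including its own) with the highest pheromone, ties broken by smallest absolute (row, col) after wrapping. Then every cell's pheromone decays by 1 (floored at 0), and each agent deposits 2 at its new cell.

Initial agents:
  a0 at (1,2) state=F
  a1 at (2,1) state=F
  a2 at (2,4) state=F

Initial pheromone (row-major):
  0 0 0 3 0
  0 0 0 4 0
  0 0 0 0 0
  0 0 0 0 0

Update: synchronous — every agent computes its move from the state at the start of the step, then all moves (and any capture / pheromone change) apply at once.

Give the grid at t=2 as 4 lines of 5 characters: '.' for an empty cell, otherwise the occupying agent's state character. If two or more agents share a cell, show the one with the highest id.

t=1: a0@(1,3) a1@(1,0) a2@(1,3) | pheromone: 0 0 0 2 0 / 2 0 0 7 0 / 0 0 0 0 0 / 0 0 0 0 0
t=2: a0@(1,3) a1@(1,0) a2@(1,3) | pheromone: 0 0 0 1 0 / 3 0 0 10 0 / 0 0 0 0 0 / 0 0 0 0 0

.....
F..F.
.....
.....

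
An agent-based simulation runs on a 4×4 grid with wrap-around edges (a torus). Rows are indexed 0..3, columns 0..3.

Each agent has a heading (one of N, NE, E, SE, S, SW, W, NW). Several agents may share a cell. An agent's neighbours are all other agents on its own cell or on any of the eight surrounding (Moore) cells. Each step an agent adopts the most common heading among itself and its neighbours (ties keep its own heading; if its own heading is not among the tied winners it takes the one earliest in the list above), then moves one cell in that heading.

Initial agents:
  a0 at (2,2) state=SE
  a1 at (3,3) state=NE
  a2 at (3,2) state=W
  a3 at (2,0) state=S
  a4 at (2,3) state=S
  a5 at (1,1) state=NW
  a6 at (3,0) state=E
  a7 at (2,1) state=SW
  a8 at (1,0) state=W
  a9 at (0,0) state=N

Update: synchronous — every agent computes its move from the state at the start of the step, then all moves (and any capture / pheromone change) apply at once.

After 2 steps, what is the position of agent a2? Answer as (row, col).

(0, 1)

t=1: a0@(3,3):SE a1@(0,3):S a2@(3,1):W a3@(3,0):S a4@(3,3):S a5@(0,0):NW a6@(0,0):S a7@(2,0):W a8@(2,0):S a9@(3,0):N
t=2: a0@(0,3):S a1@(1,3):S a2@(0,1):S a3@(0,0):S a4@(0,3):S a5@(1,0):S a6@(1,0):S a7@(3,0):S a8@(3,0):S a9@(0,0):S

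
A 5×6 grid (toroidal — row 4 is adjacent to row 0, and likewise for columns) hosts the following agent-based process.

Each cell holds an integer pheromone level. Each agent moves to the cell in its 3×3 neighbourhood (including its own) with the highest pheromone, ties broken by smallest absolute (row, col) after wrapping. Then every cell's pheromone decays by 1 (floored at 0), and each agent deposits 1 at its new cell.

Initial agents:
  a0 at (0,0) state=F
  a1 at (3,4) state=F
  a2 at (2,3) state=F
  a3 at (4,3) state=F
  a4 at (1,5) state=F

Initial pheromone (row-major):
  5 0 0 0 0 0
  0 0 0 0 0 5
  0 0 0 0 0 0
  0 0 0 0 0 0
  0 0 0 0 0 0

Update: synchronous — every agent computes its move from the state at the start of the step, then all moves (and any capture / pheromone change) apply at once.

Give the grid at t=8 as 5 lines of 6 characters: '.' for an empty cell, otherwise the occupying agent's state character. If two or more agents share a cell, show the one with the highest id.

t=1: a0@(0,0) a1@(2,3) a2@(1,2) a3@(0,2) a4@(0,0) | pheromone: 6 0 1 0 0 0 / 0 0 1 0 0 4 / 0 0 0 1 0 0 / 0 0 0 0 0 0 / 0 0 0 0 0 0
t=2: a0@(0,0) a1@(1,2) a2@(0,2) a3@(0,2) a4@(0,0) | pheromone: 7 0 2 0 0 0 / 0 0 1 0 0 3 / 0 0 0 0 0 0 / 0 0 0 0 0 0 / 0 0 0 0 0 0
t=3: a0@(0,0) a1@(0,2) a2@(0,2) a3@(0,2) a4@(0,0) | pheromone: 8 0 4 0 0 0 / 0 0 0 0 0 2 / 0 0 0 0 0 0 / 0 0 0 0 0 0 / 0 0 0 0 0 0
t=4: a0@(0,0) a1@(0,2) a2@(0,2) a3@(0,2) a4@(0,0) | pheromone: 9 0 6 0 0 0 / 0 0 0 0 0 1 / 0 0 0 0 0 0 / 0 0 0 0 0 0 / 0 0 0 0 0 0
t=5: a0@(0,0) a1@(0,2) a2@(0,2) a3@(0,2) a4@(0,0) | pheromone: 10 0 8 0 0 0 / 0 0 0 0 0 0 / 0 0 0 0 0 0 / 0 0 0 0 0 0 / 0 0 0 0 0 0
t=6: a0@(0,0) a1@(0,2) a2@(0,2) a3@(0,2) a4@(0,0) | pheromone: 11 0 10 0 0 0 / 0 0 0 0 0 0 / 0 0 0 0 0 0 / 0 0 0 0 0 0 / 0 0 0 0 0 0
t=7: a0@(0,0) a1@(0,2) a2@(0,2) a3@(0,2) a4@(0,0) | pheromone: 12 0 12 0 0 0 / 0 0 0 0 0 0 / 0 0 0 0 0 0 / 0 0 0 0 0 0 / 0 0 0 0 0 0
t=8: a0@(0,0) a1@(0,2) a2@(0,2) a3@(0,2) a4@(0,0) | pheromone: 13 0 14 0 0 0 / 0 0 0 0 0 0 / 0 0 0 0 0 0 / 0 0 0 0 0 0 / 0 0 0 0 0 0

F.F...
......
......
......
......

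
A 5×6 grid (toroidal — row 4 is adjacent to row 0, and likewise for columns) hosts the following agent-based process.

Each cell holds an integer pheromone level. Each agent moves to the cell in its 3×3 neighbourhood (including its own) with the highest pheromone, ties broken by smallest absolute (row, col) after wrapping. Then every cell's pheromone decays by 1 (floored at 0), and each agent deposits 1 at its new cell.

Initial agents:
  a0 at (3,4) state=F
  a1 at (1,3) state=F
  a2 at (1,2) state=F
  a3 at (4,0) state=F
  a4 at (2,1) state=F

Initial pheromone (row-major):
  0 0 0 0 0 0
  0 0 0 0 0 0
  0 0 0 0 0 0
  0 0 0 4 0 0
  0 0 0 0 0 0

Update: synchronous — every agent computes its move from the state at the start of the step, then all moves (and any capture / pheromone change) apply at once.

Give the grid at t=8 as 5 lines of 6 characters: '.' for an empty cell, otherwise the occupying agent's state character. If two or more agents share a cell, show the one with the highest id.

F.....
......
......
...F..
......

t=1: a0@(3,3) a1@(0,2) a2@(0,1) a3@(0,0) a4@(1,0) | pheromone: 1 1 1 0 0 0 / 1 0 0 0 0 0 / 0 0 0 0 0 0 / 0 0 0 4 0 0 / 0 0 0 0 0 0
t=2: a0@(3,3) a1@(0,1) a2@(0,0) a3@(0,0) a4@(0,0) | pheromone: 3 1 0 0 0 0 / 0 0 0 0 0 0 / 0 0 0 0 0 0 / 0 0 0 4 0 0 / 0 0 0 0 0 0
t=3: a0@(3,3) a1@(0,0) a2@(0,0) a3@(0,0) a4@(0,0) | pheromone: 6 0 0 0 0 0 / 0 0 0 0 0 0 / 0 0 0 0 0 0 / 0 0 0 4 0 0 / 0 0 0 0 0 0
t=4: a0@(3,3) a1@(0,0) a2@(0,0) a3@(0,0) a4@(0,0) | pheromone: 9 0 0 0 0 0 / 0 0 0 0 0 0 / 0 0 0 0 0 0 / 0 0 0 4 0 0 / 0 0 0 0 0 0
t=5: a0@(3,3) a1@(0,0) a2@(0,0) a3@(0,0) a4@(0,0) | pheromone: 12 0 0 0 0 0 / 0 0 0 0 0 0 / 0 0 0 0 0 0 / 0 0 0 4 0 0 / 0 0 0 0 0 0
t=6: a0@(3,3) a1@(0,0) a2@(0,0) a3@(0,0) a4@(0,0) | pheromone: 15 0 0 0 0 0 / 0 0 0 0 0 0 / 0 0 0 0 0 0 / 0 0 0 4 0 0 / 0 0 0 0 0 0
t=7: a0@(3,3) a1@(0,0) a2@(0,0) a3@(0,0) a4@(0,0) | pheromone: 18 0 0 0 0 0 / 0 0 0 0 0 0 / 0 0 0 0 0 0 / 0 0 0 4 0 0 / 0 0 0 0 0 0
t=8: a0@(3,3) a1@(0,0) a2@(0,0) a3@(0,0) a4@(0,0) | pheromone: 21 0 0 0 0 0 / 0 0 0 0 0 0 / 0 0 0 0 0 0 / 0 0 0 4 0 0 / 0 0 0 0 0 0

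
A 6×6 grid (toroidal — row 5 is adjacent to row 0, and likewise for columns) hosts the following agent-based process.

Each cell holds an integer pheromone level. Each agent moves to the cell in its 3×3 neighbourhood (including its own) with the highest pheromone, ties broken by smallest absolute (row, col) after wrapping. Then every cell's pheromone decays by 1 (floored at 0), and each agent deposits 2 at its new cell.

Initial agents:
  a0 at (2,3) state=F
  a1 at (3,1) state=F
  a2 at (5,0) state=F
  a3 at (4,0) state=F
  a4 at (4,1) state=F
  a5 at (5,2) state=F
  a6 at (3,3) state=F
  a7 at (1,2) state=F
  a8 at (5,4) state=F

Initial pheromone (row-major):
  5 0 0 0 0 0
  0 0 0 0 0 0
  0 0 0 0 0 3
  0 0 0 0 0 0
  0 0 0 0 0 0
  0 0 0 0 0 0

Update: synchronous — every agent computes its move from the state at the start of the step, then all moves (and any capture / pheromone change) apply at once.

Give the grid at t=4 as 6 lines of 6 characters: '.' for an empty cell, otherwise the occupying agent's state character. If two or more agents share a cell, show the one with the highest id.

t=1: a0@(1,2) a1@(2,0) a2@(0,0) a3@(3,0) a4@(3,0) a5@(0,1) a6@(2,2) a7@(0,1) a8@(0,3) | pheromone: 6 4 0 2 0 0 / 0 0 2 0 0 0 / 2 0 2 0 0 2 / 4 0 0 0 0 0 / 0 0 0 0 0 0 / 0 0 0 0 0 0
t=2: a0@(0,1) a1@(3,0) a2@(0,0) a3@(3,0) a4@(3,0) a5@(0,0) a6@(1,2) a7@(0,0) a8@(0,3) | pheromone: 11 5 0 3 0 0 / 0 0 3 0 0 0 / 1 0 1 0 0 1 / 9 0 0 0 0 0 / 0 0 0 0 0 0 / 0 0 0 0 0 0
t=3: a0@(0,0) a1@(3,0) a2@(0,0) a3@(3,0) a4@(3,0) a5@(0,0) a6@(0,1) a7@(0,0) a8@(0,3) | pheromone: 18 6 0 4 0 0 / 0 0 2 0 0 0 / 0 0 0 0 0 0 / 14 0 0 0 0 0 / 0 0 0 0 0 0 / 0 0 0 0 0 0
t=4: a0@(0,0) a1@(3,0) a2@(0,0) a3@(3,0) a4@(3,0) a5@(0,0) a6@(0,0) a7@(0,0) a8@(0,3) | pheromone: 27 5 0 5 0 0 / 0 0 1 0 0 0 / 0 0 0 0 0 0 / 19 0 0 0 0 0 / 0 0 0 0 0 0 / 0 0 0 0 0 0

F..F..
......
......
F.....
......
......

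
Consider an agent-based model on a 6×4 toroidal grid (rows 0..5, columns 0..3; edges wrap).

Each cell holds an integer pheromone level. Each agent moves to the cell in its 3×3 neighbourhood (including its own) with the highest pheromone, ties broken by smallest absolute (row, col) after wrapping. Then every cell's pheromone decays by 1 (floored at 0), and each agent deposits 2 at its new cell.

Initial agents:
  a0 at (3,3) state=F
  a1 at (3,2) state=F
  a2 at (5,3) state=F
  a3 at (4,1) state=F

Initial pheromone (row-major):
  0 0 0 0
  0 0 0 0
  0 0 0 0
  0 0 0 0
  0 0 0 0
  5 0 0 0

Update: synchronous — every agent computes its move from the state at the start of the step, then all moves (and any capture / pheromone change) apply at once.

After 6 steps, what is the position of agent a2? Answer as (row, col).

t=1: a0@(2,0) a1@(2,1) a2@(5,0) a3@(5,0) | pheromone: 0 0 0 0 / 0 0 0 0 / 2 2 0 0 / 0 0 0 0 / 0 0 0 0 / 8 0 0 0
t=2: a0@(2,0) a1@(2,0) a2@(5,0) a3@(5,0) | pheromone: 0 0 0 0 / 0 0 0 0 / 5 1 0 0 / 0 0 0 0 / 0 0 0 0 / 11 0 0 0
t=3: a0@(2,0) a1@(2,0) a2@(5,0) a3@(5,0) | pheromone: 0 0 0 0 / 0 0 0 0 / 8 0 0 0 / 0 0 0 0 / 0 0 0 0 / 14 0 0 0
t=4: a0@(2,0) a1@(2,0) a2@(5,0) a3@(5,0) | pheromone: 0 0 0 0 / 0 0 0 0 / 11 0 0 0 / 0 0 0 0 / 0 0 0 0 / 17 0 0 0
t=5: a0@(2,0) a1@(2,0) a2@(5,0) a3@(5,0) | pheromone: 0 0 0 0 / 0 0 0 0 / 14 0 0 0 / 0 0 0 0 / 0 0 0 0 / 20 0 0 0
t=6: a0@(2,0) a1@(2,0) a2@(5,0) a3@(5,0) | pheromone: 0 0 0 0 / 0 0 0 0 / 17 0 0 0 / 0 0 0 0 / 0 0 0 0 / 23 0 0 0

(5, 0)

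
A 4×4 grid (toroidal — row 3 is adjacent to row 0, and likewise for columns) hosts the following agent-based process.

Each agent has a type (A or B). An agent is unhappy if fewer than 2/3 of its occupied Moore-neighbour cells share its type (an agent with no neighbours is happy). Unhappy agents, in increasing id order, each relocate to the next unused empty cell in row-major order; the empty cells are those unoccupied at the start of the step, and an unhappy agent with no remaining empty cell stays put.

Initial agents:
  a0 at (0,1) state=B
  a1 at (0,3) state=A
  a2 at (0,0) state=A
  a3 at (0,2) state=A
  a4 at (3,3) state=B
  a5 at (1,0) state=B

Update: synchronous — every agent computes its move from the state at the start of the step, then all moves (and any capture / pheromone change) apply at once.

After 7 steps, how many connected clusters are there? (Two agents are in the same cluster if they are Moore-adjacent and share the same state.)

3

t=1: a0@(1,1):B a1@(1,2):A a2@(1,3):A a3@(2,0):A a4@(2,1):B a5@(2,2):B
t=2: a0@(0,0):B a1@(0,1):A a2@(1,3):A a3@(0,2):A a4@(0,3):B a5@(1,0):B
t=3: a0@(1,1):B a1@(1,2):A a2@(2,0):A a3@(0,2):A a4@(2,1):B a5@(2,2):B
t=4: a0@(0,0):B a1@(0,1):A a2@(0,3):A a3@(1,0):A a4@(1,3):B a5@(2,2):B
t=5: a0@(0,2):B a1@(1,1):A a2@(1,2):A a3@(2,0):A a4@(2,1):B a5@(2,2):B
t=6: a0@(0,0):B a1@(0,1):A a2@(0,3):A a3@(1,0):A a4@(1,3):B a5@(2,3):B
t=7: a0@(0,2):B a1@(1,1):A a2@(1,2):A a3@(2,0):A a4@(2,1):B a5@(2,2):B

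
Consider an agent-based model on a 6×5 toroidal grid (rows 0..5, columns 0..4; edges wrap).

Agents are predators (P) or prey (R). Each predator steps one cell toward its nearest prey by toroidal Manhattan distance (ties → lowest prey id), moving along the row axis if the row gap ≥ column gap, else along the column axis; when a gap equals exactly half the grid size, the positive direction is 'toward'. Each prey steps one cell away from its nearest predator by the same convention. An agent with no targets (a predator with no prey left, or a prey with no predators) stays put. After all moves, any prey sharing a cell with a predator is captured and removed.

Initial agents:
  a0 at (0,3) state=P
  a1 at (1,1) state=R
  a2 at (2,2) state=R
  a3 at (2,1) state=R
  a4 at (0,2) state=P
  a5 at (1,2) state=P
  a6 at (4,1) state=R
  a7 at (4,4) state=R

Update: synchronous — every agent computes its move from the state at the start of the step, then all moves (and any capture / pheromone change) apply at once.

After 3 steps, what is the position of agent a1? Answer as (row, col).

(1, 3)

t=1: a0@(0,2):P a1@(1,0):R a2@(3,2):R a3@(3,1):R a4@(1,2):P a5@(1,1):P a6@(3,1):R a7@(3,4):R
t=2: a0@(0,1):P a1@(1,4):R a2@(4,2):R a3@(4,1):R a4@(1,1):P a5@(1,0):P a6@(4,1):R a7@(4,4):R
t=3: a0@(5,1):P a1@(1,3):R a2@(3,2):R a3@(3,1):R a4@(1,0):P a5@(1,4):P a6@(3,1):R a7@(3,4):R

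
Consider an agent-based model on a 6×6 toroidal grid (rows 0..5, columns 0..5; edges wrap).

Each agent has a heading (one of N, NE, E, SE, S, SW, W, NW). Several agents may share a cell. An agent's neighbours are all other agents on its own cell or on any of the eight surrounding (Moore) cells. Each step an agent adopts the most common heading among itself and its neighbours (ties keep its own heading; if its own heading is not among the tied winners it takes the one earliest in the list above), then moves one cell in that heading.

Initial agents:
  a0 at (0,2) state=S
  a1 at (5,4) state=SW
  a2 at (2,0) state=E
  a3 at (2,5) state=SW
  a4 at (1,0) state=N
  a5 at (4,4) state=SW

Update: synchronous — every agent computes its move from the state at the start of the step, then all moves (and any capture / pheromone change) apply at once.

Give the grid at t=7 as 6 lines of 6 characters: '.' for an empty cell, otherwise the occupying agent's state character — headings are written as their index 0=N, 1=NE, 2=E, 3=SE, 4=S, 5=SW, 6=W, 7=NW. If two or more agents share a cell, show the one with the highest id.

t=1: a0@(1,2):S a1@(0,3):SW a2@(2,1):E a3@(3,4):SW a4@(0,0):N a5@(5,3):SW
t=2: a0@(2,2):S a1@(1,2):SW a2@(2,2):E a3@(4,3):SW a4@(5,0):N a5@(0,2):SW
t=3: a0@(3,2):S a1@(2,1):SW a2@(2,3):E a3@(5,2):SW a4@(4,0):N a5@(1,1):SW
t=4: a0@(4,2):S a1@(3,0):SW a2@(2,4):E a3@(0,1):SW a4@(3,0):N a5@(2,0):SW
t=5: a0@(5,2):S a1@(4,5):SW a2@(2,5):E a3@(1,0):SW a4@(4,5):SW a5@(3,5):SW
t=6: a0@(0,2):S a1@(5,4):SW a2@(3,4):SW a3@(2,5):SW a4@(5,4):SW a5@(4,4):SW
t=7: a0@(1,2):S a1@(0,3):SW a2@(4,3):SW a3@(3,4):SW a4@(0,3):SW a5@(5,3):SW

...5..
..4...
......
....5.
...5..
...5..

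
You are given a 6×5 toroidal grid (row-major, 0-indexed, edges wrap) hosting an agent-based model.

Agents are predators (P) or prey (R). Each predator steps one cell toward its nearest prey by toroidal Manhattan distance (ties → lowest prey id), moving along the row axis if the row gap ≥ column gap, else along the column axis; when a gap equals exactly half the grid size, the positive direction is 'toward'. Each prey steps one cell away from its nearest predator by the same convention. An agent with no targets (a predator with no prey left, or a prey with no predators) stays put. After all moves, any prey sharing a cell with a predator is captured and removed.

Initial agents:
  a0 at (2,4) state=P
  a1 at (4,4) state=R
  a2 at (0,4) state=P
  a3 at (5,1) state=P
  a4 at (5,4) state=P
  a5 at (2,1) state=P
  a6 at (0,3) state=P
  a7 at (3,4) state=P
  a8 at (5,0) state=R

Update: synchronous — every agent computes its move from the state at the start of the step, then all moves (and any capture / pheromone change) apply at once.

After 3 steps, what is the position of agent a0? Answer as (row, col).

t=1: a0@(3,4):P a2@(5,4):P a3@(5,0):P a4@(4,4):P a5@(3,1):P a6@(5,3):P a7@(4,4):P
t=2: (unchanged — steady state)

(3, 4)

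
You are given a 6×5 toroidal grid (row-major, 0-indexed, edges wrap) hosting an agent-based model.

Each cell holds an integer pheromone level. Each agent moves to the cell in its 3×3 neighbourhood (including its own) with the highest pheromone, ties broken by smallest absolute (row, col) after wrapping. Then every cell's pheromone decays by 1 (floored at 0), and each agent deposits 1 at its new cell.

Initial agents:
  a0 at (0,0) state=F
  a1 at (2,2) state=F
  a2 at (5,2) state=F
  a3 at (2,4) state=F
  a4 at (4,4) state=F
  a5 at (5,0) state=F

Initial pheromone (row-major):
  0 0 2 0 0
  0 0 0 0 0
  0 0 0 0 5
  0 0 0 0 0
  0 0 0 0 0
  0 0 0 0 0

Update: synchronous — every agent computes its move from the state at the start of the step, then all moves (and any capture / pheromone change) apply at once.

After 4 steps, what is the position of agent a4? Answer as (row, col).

(2, 4)

t=1: a0@(0,0) a1@(1,1) a2@(0,2) a3@(2,4) a4@(3,0) a5@(0,0) | pheromone: 2 0 2 0 0 / 0 1 0 0 0 / 0 0 0 0 5 / 1 0 0 0 0 / 0 0 0 0 0 / 0 0 0 0 0
t=2: a0@(0,0) a1@(0,0) a2@(0,2) a3@(2,4) a4@(2,4) a5@(0,0) | pheromone: 4 0 2 0 0 / 0 0 0 0 0 / 0 0 0 0 6 / 0 0 0 0 0 / 0 0 0 0 0 / 0 0 0 0 0
t=3: a0@(0,0) a1@(0,0) a2@(0,2) a3@(2,4) a4@(2,4) a5@(0,0) | pheromone: 6 0 2 0 0 / 0 0 0 0 0 / 0 0 0 0 7 / 0 0 0 0 0 / 0 0 0 0 0 / 0 0 0 0 0
t=4: a0@(0,0) a1@(0,0) a2@(0,2) a3@(2,4) a4@(2,4) a5@(0,0) | pheromone: 8 0 2 0 0 / 0 0 0 0 0 / 0 0 0 0 8 / 0 0 0 0 0 / 0 0 0 0 0 / 0 0 0 0 0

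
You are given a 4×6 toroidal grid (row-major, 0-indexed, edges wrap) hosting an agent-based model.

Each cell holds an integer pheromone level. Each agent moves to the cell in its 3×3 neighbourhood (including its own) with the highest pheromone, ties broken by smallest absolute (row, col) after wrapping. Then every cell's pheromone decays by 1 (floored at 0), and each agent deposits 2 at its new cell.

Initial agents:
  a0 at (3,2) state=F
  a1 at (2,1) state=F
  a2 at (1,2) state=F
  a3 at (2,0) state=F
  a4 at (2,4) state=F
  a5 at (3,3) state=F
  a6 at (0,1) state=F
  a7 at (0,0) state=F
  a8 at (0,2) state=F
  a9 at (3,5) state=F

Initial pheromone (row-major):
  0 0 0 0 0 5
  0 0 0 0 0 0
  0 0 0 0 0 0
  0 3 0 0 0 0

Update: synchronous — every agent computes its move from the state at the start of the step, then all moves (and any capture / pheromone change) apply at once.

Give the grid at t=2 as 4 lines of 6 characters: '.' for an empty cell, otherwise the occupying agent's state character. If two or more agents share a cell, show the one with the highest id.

..F..F
......
......
.F....

t=1: a0@(3,1) a1@(3,1) a2@(0,1) a3@(3,1) a4@(1,3) a5@(0,2) a6@(3,1) a7@(0,5) a8@(3,1) a9@(0,5) | pheromone: 0 2 2 0 0 8 / 0 0 0 2 0 0 / 0 0 0 0 0 0 / 0 12 0 0 0 0
t=2: a0@(3,1) a1@(3,1) a2@(3,1) a3@(3,1) a4@(0,2) a5@(3,1) a6@(3,1) a7@(0,5) a8@(3,1) a9@(0,5) | pheromone: 0 1 3 0 0 11 / 0 0 0 1 0 0 / 0 0 0 0 0 0 / 0 25 0 0 0 0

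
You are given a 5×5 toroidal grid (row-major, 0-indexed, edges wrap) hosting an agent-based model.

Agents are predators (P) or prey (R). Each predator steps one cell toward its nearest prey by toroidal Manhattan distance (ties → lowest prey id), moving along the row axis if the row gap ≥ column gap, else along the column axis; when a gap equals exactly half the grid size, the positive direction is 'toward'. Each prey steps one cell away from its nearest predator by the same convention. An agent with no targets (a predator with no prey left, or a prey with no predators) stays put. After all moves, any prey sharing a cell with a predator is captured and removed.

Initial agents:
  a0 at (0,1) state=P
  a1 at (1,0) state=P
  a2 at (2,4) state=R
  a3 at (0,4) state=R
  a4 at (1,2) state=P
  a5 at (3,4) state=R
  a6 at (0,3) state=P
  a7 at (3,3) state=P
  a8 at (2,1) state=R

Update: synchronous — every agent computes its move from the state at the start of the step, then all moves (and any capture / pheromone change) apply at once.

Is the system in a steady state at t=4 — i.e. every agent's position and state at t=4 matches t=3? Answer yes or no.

t=1: a0@(0,0):P a1@(2,0):P a4@(2,2):P a5@(3,0):R a6@(0,4):P a7@(3,4):P a8@(3,1):R
t=2: a0@(4,0):P a1@(3,0):P a4@(3,2):P a6@(4,4):P a7@(3,0):P a8@(4,1):R
t=3: a0@(4,1):P a1@(4,0):P a4@(4,2):P a6@(4,0):P a7@(4,0):P
t=4: (unchanged — steady state)

yes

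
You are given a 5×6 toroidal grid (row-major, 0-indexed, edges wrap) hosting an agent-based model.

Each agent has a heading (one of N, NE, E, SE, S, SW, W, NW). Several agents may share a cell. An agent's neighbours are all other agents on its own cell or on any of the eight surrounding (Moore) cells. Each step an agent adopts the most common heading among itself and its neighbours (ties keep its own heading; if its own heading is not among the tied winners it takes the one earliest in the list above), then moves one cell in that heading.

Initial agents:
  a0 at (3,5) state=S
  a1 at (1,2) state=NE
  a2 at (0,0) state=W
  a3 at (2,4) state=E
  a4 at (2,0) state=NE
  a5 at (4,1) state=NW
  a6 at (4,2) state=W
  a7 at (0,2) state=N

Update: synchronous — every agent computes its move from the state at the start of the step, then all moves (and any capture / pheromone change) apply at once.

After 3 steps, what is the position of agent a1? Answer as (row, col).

t=1: a0@(4,5):S a1@(0,3):NE a2@(0,5):W a3@(2,5):E a4@(1,1):NE a5@(4,0):W a6@(4,1):W a7@(4,2):N
t=2: a0@(4,4):W a1@(4,4):NE a2@(0,4):W a3@(2,0):E a4@(0,2):NE a5@(4,5):W a6@(4,0):W a7@(3,2):N
t=3: a0@(4,3):W a1@(4,3):W a2@(0,3):W a3@(2,1):E a4@(4,3):NE a5@(4,4):W a6@(4,5):W a7@(2,2):N

(4, 3)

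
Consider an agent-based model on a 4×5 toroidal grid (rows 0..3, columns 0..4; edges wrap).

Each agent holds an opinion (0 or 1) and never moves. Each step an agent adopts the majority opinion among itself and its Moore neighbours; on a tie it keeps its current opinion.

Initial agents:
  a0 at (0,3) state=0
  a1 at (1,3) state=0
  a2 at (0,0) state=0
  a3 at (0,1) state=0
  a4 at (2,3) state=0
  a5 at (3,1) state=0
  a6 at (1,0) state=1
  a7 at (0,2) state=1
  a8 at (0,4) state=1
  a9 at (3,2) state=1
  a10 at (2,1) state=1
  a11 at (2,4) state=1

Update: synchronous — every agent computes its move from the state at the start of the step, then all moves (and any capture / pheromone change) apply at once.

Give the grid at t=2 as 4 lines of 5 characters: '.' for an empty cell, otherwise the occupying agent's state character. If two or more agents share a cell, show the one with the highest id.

00000
1..0.
.1.01
.00..

t=1: a0@(0,3):1 a1@(1,3):0 a2@(0,0):0 a3@(0,1):0 a4@(2,3):0 a5@(3,1):0 a6@(1,0):1 a7@(0,2):0 a8@(0,4):0 a9@(3,2):0 a10@(2,1):1 a11@(2,4):1
t=2: a0@(0,3):0 a1@(1,3):0 a2@(0,0):0 a3@(0,1):0 a4@(2,3):0 a5@(3,1):0 a6@(1,0):1 a7@(0,2):0 a8@(0,4):0 a9@(3,2):0 a10@(2,1):1 a11@(2,4):1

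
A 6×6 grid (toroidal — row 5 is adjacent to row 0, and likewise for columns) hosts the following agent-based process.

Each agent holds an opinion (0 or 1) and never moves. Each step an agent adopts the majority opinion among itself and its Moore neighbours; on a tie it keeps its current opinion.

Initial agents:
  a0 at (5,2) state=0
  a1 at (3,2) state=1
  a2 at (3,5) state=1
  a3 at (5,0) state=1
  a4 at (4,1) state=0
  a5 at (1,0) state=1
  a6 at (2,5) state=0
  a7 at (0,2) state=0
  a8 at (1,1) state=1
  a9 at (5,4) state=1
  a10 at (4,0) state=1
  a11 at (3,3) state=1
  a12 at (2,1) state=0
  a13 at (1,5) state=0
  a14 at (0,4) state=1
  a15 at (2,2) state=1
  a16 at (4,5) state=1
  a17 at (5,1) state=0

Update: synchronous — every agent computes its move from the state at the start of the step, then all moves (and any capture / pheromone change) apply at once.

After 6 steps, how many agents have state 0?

t=1: a0@(5,2):0 a1@(3,2):1 a2@(3,5):1 a3@(5,0):1 a4@(4,1):0 a5@(1,0):0 a6@(2,5):0 a7@(0,2):0 a8@(1,1):1 a9@(5,4):1 a10@(4,0):1 a11@(3,3):1 a12@(2,1):1 a13@(1,5):0 a14@(0,4):1 a15@(2,2):1 a16@(4,5):1 a17@(5,1):0
t=2: (unchanged — steady state)

7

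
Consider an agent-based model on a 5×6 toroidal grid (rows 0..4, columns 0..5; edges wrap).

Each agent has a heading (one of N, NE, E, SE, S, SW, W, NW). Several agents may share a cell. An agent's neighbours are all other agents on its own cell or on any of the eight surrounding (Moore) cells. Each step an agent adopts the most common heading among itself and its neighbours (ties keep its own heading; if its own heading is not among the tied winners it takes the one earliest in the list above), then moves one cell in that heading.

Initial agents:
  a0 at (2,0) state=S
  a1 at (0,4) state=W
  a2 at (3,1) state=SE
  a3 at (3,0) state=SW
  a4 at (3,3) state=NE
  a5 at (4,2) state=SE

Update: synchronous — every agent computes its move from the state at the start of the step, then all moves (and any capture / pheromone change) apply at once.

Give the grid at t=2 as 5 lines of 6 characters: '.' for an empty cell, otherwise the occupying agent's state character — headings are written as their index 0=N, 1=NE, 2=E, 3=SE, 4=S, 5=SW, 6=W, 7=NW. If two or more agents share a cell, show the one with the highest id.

...35.
....31
......
......
4.....

t=1: a0@(3,0):S a1@(0,3):W a2@(4,2):SE a3@(4,5):SW a4@(2,4):NE a5@(0,3):SE
t=2: a0@(4,0):S a1@(1,4):SE a2@(0,3):SE a3@(0,4):SW a4@(1,5):NE a5@(1,4):SE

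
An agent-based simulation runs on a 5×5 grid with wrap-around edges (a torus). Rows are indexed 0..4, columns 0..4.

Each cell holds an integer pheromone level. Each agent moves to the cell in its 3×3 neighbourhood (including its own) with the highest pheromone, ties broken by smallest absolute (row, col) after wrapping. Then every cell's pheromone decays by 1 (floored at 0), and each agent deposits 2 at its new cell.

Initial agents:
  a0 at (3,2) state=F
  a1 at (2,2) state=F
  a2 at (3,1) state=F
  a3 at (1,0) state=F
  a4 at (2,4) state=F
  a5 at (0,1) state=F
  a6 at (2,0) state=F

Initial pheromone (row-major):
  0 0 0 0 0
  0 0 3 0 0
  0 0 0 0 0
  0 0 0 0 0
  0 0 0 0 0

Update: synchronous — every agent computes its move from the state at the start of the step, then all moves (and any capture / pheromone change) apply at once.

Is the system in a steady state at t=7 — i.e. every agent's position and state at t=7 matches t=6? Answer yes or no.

t=1: a0@(2,1) a1@(1,2) a2@(2,0) a3@(0,0) a4@(1,0) a5@(1,2) a6@(1,0) | pheromone: 2 0 0 0 0 / 4 0 6 0 0 / 2 2 0 0 0 / 0 0 0 0 0 / 0 0 0 0 0
t=2: a0@(1,2) a1@(1,2) a2@(1,0) a3@(1,0) a4@(1,0) a5@(1,2) a6@(1,0) | pheromone: 1 0 0 0 0 / 11 0 11 0 0 / 1 1 0 0 0 / 0 0 0 0 0 / 0 0 0 0 0
t=3: a0@(1,2) a1@(1,2) a2@(1,0) a3@(1,0) a4@(1,0) a5@(1,2) a6@(1,0) | pheromone: 0 0 0 0 0 / 18 0 16 0 0 / 0 0 0 0 0 / 0 0 0 0 0 / 0 0 0 0 0
t=4: a0@(1,2) a1@(1,2) a2@(1,0) a3@(1,0) a4@(1,0) a5@(1,2) a6@(1,0) | pheromone: 0 0 0 0 0 / 25 0 21 0 0 / 0 0 0 0 0 / 0 0 0 0 0 / 0 0 0 0 0
t=5: a0@(1,2) a1@(1,2) a2@(1,0) a3@(1,0) a4@(1,0) a5@(1,2) a6@(1,0) | pheromone: 0 0 0 0 0 / 32 0 26 0 0 / 0 0 0 0 0 / 0 0 0 0 0 / 0 0 0 0 0
t=6: a0@(1,2) a1@(1,2) a2@(1,0) a3@(1,0) a4@(1,0) a5@(1,2) a6@(1,0) | pheromone: 0 0 0 0 0 / 39 0 31 0 0 / 0 0 0 0 0 / 0 0 0 0 0 / 0 0 0 0 0
t=7: a0@(1,2) a1@(1,2) a2@(1,0) a3@(1,0) a4@(1,0) a5@(1,2) a6@(1,0) | pheromone: 0 0 0 0 0 / 46 0 36 0 0 / 0 0 0 0 0 / 0 0 0 0 0 / 0 0 0 0 0

yes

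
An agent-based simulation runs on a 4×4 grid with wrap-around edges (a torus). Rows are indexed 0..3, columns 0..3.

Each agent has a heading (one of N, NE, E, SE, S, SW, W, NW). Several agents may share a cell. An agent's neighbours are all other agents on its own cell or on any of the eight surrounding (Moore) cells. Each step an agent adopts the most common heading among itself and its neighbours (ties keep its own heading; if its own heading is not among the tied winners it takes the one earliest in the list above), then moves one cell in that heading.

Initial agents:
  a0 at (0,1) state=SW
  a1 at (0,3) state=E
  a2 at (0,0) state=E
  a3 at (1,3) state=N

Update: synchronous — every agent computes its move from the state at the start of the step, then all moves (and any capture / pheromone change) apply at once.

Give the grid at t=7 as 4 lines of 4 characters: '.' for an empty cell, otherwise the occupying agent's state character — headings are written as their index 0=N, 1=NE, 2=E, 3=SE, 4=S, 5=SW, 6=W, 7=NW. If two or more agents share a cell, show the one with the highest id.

t=1: a0@(1,0):SW a1@(0,0):E a2@(0,1):E a3@(1,0):E
t=2: a0@(1,1):E a1@(0,1):E a2@(0,2):E a3@(1,1):E
t=3: a0@(1,2):E a1@(0,2):E a2@(0,3):E a3@(1,2):E
t=4: a0@(1,3):E a1@(0,3):E a2@(0,0):E a3@(1,3):E
t=5: a0@(1,0):E a1@(0,0):E a2@(0,1):E a3@(1,0):E
t=6: a0@(1,1):E a1@(0,1):E a2@(0,2):E a3@(1,1):E
t=7: a0@(1,2):E a1@(0,2):E a2@(0,3):E a3@(1,2):E

..22
..2.
....
....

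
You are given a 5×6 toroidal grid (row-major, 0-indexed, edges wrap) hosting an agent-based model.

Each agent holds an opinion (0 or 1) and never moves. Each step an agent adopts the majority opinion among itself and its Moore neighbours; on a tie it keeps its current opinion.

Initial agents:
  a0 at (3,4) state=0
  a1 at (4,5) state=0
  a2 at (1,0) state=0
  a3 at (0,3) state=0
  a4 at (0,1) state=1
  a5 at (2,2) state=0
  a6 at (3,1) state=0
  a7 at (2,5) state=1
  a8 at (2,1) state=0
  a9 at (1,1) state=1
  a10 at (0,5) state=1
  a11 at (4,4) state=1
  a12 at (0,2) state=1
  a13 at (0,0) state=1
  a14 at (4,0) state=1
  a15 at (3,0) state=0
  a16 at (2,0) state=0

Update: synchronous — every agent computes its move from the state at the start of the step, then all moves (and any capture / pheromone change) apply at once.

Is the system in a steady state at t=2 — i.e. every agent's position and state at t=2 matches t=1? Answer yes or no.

no

t=1: a0@(3,4):0 a1@(4,5):1 a2@(1,0):1 a3@(0,3):1 a4@(0,1):1 a5@(2,2):0 a6@(3,1):0 a7@(2,5):0 a8@(2,1):0 a9@(1,1):1 a10@(0,5):1 a11@(4,4):0 a12@(0,2):1 a13@(0,0):1 a14@(4,0):1 a15@(3,0):0 a16@(2,0):0
t=2: a0@(3,4):0 a1@(4,5):1 a2@(1,0):1 a3@(0,3):1 a4@(0,1):1 a5@(2,2):0 a6@(3,1):0 a7@(2,5):0 a8@(2,1):0 a9@(1,1):1 a10@(0,5):1 a11@(4,4):1 a12@(0,2):1 a13@(0,0):1 a14@(4,0):1 a15@(3,0):0 a16@(2,0):0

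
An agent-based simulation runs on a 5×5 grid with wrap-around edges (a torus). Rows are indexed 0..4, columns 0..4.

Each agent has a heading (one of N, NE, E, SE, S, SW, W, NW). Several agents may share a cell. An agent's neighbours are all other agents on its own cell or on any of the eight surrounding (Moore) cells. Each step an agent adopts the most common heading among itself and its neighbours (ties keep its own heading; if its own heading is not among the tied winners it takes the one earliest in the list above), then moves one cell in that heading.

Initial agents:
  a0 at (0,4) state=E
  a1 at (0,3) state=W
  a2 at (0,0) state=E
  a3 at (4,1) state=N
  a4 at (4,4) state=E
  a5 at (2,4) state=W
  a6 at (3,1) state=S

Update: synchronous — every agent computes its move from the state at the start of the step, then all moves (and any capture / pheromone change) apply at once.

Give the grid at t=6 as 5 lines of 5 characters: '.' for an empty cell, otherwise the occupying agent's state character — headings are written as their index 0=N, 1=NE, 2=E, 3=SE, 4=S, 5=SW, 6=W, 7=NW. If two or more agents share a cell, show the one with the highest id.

t=1: a0@(0,0):E a1@(0,4):E a2@(0,1):E a3@(3,1):N a4@(4,0):E a5@(2,3):W a6@(4,1):S
t=2: a0@(0,1):E a1@(0,0):E a2@(0,2):E a3@(2,1):N a4@(4,1):E a5@(2,2):W a6@(4,2):E
t=3: a0@(0,2):E a1@(0,1):E a2@(0,3):E a3@(1,1):N a4@(4,2):E a5@(2,1):W a6@(4,3):E
t=4: a0@(0,3):E a1@(0,2):E a2@(0,4):E a3@(1,2):E a4@(4,3):E a5@(2,0):W a6@(4,4):E
t=5: a0@(0,4):E a1@(0,3):E a2@(0,0):E a3@(1,3):E a4@(4,4):E a5@(2,4):W a6@(4,0):E
t=6: a0@(0,0):E a1@(0,4):E a2@(0,1):E a3@(1,4):E a4@(4,0):E a5@(2,3):W a6@(4,1):E

22..2
....2
...6.
.....
22...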